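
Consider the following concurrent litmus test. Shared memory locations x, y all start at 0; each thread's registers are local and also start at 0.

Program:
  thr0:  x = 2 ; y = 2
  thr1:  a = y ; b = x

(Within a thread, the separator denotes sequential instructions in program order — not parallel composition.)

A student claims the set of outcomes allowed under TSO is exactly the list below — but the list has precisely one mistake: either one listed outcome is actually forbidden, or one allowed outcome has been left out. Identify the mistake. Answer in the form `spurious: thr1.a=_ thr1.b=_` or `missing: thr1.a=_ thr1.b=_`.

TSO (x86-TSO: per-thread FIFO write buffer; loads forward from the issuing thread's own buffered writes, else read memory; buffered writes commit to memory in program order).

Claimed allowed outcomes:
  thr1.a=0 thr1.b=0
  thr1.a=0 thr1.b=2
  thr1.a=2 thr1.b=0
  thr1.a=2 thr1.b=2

outcome vector order: (thr1.a,thr1.b)
TSO (3): (0,0) (0,2) (2,2)
claimed∖TSO = {(2,0)}

spurious: thr1.a=2 thr1.b=0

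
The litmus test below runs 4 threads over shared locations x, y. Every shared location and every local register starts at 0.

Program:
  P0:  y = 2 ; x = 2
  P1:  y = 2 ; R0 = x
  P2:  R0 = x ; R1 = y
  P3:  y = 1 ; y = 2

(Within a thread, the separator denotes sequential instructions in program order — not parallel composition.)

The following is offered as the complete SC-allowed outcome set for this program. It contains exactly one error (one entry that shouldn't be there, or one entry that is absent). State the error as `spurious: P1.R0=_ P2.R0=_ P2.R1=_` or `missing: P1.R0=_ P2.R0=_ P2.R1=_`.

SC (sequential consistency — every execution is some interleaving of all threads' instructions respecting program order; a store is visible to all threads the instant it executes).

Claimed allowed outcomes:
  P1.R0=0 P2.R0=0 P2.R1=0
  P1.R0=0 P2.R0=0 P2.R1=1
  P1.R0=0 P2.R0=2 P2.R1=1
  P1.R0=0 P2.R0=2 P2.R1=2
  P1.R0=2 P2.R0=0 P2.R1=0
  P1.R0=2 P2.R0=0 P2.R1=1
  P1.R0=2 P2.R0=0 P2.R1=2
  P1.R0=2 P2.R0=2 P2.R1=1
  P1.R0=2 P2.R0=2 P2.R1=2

missing: P1.R0=0 P2.R0=0 P2.R1=2

outcome vector order: (P1.R0,P2.R0,P2.R1)
under SC → (0,0,0); (0,0,1); (0,0,2); (0,2,1); (0,2,2); (2,0,0); (2,0,1); (2,0,2); (2,2,1); (2,2,2)
SC∖claimed = {(0,0,2)}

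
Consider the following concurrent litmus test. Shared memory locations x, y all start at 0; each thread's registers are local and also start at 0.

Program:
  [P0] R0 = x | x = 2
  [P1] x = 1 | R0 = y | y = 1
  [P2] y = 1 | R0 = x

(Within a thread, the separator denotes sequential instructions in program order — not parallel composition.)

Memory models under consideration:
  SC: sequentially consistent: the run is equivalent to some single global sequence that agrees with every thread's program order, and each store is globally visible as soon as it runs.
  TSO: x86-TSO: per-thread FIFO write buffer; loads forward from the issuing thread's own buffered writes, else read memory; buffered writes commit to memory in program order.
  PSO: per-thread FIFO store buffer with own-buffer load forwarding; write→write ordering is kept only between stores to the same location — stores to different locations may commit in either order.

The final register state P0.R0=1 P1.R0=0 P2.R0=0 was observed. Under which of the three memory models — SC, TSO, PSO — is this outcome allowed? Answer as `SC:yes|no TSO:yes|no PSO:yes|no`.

outcome vector order: (P0.R0,P1.R0,P2.R0)
SC (10): 0/0/1; 0/0/2; 0/1/0; 0/1/1; 0/1/2; 1/0/1; 1/0/2; 1/1/0; 1/1/1; 1/1/2
TSO (12): 0/0/0; 0/0/1; 0/0/2; 0/1/0; 0/1/1; 0/1/2; 1/0/0; 1/0/1; 1/0/2; 1/1/0; 1/1/1; 1/1/2
PSO (12): 0/0/0; 0/0/1; 0/0/2; 0/1/0; 0/1/1; 0/1/2; 1/0/0; 1/0/1; 1/0/2; 1/1/0; 1/1/1; 1/1/2
target 1/0/0 ∈ {TSO,PSO}

SC:no TSO:yes PSO:yes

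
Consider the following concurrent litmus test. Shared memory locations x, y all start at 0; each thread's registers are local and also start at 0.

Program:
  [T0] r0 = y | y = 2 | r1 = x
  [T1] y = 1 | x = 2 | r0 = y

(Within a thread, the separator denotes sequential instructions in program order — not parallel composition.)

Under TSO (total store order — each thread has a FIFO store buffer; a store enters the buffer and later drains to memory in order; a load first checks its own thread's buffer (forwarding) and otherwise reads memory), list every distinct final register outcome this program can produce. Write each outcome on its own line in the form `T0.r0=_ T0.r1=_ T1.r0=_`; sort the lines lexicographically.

outcome vector order: (T0.r0,T0.r1,T1.r0)
|TSO outcomes| = 8

T0.r0=0 T0.r1=0 T1.r0=1
T0.r0=0 T0.r1=0 T1.r0=2
T0.r0=0 T0.r1=2 T1.r0=1
T0.r0=0 T0.r1=2 T1.r0=2
T0.r0=1 T0.r1=0 T1.r0=1
T0.r0=1 T0.r1=0 T1.r0=2
T0.r0=1 T0.r1=2 T1.r0=1
T0.r0=1 T0.r1=2 T1.r0=2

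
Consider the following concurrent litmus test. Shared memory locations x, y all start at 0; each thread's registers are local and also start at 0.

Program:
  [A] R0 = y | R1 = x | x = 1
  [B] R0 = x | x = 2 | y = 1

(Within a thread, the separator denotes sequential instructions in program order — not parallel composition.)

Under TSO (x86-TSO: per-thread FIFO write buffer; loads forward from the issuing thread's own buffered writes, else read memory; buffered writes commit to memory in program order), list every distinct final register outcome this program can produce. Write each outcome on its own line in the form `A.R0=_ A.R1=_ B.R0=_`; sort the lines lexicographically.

outcome vector order: (A.R0,A.R1,B.R0)
|TSO outcomes| = 4

A.R0=0 A.R1=0 B.R0=0
A.R0=0 A.R1=0 B.R0=1
A.R0=0 A.R1=2 B.R0=0
A.R0=1 A.R1=2 B.R0=0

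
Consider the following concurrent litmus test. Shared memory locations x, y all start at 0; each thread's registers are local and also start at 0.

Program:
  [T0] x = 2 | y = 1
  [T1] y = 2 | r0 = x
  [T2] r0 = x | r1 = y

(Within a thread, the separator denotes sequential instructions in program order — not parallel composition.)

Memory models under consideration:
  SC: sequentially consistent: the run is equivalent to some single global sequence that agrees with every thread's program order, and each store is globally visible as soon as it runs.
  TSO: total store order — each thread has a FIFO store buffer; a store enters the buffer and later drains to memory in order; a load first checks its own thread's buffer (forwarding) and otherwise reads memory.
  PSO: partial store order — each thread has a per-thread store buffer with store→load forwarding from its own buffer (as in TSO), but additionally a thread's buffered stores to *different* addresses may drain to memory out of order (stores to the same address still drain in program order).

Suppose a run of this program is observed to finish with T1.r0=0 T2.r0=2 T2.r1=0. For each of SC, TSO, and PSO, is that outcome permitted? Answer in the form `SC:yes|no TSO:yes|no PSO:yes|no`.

outcome vector order: (T1.r0,T2.r0,T2.r1)
SC (11): (0,0,0), (0,0,1), (0,0,2), (0,2,1), (0,2,2), (2,0,0), (2,0,1), (2,0,2), (2,2,0), (2,2,1), (2,2,2)
TSO (12): (0,0,0), (0,0,1), (0,0,2), (0,2,0), (0,2,1), (0,2,2), (2,0,0), (2,0,1), (2,0,2), (2,2,0), (2,2,1), (2,2,2)
PSO (12): (0,0,0), (0,0,1), (0,0,2), (0,2,0), (0,2,1), (0,2,2), (2,0,0), (2,0,1), (2,0,2), (2,2,0), (2,2,1), (2,2,2)
target (0,2,0) ∈ {TSO,PSO}

SC:no TSO:yes PSO:yes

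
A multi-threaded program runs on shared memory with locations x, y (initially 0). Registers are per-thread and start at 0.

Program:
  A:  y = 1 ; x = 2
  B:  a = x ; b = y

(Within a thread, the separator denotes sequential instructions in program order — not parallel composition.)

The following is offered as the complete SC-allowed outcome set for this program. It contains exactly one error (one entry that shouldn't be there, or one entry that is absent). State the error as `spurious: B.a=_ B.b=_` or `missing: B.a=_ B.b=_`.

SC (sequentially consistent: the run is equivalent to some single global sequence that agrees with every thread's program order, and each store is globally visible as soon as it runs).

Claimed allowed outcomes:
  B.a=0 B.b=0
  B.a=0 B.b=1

outcome vector order: (B.a,B.b)
SC (3): (0,0), (0,1), (2,1)
SC∖claimed = {(2,1)}

missing: B.a=2 B.b=1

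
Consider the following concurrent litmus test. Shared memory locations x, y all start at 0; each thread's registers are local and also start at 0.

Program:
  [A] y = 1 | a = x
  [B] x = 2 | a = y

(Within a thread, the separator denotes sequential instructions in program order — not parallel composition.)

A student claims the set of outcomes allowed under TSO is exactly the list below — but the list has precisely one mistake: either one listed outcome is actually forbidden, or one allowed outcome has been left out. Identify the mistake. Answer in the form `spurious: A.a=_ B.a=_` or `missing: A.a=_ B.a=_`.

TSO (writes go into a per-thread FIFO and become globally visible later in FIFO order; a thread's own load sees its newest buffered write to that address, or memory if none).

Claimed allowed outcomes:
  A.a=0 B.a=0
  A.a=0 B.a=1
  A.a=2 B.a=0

missing: A.a=2 B.a=1

outcome vector order: (A.a,B.a)
under TSO → <0 0>, <0 1>, <2 0>, <2 1>
TSO∖claimed = {<2 1>}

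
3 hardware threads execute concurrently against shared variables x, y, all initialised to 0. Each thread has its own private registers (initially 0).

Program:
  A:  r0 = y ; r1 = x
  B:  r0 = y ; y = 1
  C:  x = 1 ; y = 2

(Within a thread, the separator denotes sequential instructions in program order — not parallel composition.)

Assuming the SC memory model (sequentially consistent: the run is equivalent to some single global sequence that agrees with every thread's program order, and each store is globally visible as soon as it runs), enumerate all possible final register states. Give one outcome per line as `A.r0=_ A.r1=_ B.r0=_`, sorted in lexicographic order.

A.r0=0 A.r1=0 B.r0=0
A.r0=0 A.r1=0 B.r0=2
A.r0=0 A.r1=1 B.r0=0
A.r0=0 A.r1=1 B.r0=2
A.r0=1 A.r1=0 B.r0=0
A.r0=1 A.r1=1 B.r0=0
A.r0=1 A.r1=1 B.r0=2
A.r0=2 A.r1=1 B.r0=0
A.r0=2 A.r1=1 B.r0=2

outcome vector order: (A.r0,A.r1,B.r0)
|SC outcomes| = 9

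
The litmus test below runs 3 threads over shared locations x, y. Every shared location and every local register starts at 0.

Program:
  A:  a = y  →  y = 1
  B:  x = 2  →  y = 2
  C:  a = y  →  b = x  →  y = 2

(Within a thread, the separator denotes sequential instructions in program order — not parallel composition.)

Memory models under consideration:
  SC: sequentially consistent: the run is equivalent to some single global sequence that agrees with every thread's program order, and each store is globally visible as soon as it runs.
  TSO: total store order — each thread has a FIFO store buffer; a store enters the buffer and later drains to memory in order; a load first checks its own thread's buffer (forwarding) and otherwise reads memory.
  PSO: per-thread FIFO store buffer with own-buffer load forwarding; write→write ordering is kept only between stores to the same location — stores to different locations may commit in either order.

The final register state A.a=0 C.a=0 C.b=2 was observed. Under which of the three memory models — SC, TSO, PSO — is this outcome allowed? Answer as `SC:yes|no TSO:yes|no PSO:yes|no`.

outcome vector order: (A.a,C.a,C.b)
SC (9): <0 0 0>, <0 0 2>, <0 1 0>, <0 1 2>, <0 2 2>, <2 0 0>, <2 0 2>, <2 1 2>, <2 2 2>
TSO (9): <0 0 0>, <0 0 2>, <0 1 0>, <0 1 2>, <0 2 2>, <2 0 0>, <2 0 2>, <2 1 2>, <2 2 2>
PSO (12): <0 0 0>, <0 0 2>, <0 1 0>, <0 1 2>, <0 2 0>, <0 2 2>, <2 0 0>, <2 0 2>, <2 1 0>, <2 1 2>, <2 2 0>, <2 2 2>
target <0 0 2> ∈ {SC,TSO,PSO}

SC:yes TSO:yes PSO:yes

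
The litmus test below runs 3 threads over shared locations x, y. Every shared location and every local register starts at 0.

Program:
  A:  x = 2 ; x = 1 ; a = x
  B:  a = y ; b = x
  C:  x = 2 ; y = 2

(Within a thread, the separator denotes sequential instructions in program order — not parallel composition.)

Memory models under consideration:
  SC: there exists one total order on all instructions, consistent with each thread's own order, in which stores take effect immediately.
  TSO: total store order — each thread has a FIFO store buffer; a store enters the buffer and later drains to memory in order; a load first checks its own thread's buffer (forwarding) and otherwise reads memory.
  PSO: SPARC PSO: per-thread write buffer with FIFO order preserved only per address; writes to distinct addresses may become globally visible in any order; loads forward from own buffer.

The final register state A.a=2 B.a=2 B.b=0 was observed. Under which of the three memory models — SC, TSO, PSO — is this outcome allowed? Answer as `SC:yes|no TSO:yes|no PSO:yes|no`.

outcome vector order: (A.a,B.a,B.b)
SC (9): 1/0/0; 1/0/1; 1/0/2; 1/2/1; 1/2/2; 2/0/0; 2/0/1; 2/0/2; 2/2/2
TSO (9): 1/0/0; 1/0/1; 1/0/2; 1/2/1; 1/2/2; 2/0/0; 2/0/1; 2/0/2; 2/2/2
PSO (12): 1/0/0; 1/0/1; 1/0/2; 1/2/0; 1/2/1; 1/2/2; 2/0/0; 2/0/1; 2/0/2; 2/2/0; 2/2/1; 2/2/2
target 2/2/0 ∈ {PSO}

SC:no TSO:no PSO:yes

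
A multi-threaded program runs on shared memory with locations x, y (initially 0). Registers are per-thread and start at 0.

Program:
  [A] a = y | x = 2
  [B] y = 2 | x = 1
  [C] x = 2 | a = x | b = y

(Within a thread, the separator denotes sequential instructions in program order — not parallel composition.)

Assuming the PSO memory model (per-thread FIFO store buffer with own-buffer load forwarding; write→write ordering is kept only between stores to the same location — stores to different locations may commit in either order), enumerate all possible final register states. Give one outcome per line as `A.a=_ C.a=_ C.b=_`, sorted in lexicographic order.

A.a=0 C.a=1 C.b=0
A.a=0 C.a=1 C.b=2
A.a=0 C.a=2 C.b=0
A.a=0 C.a=2 C.b=2
A.a=2 C.a=1 C.b=0
A.a=2 C.a=1 C.b=2
A.a=2 C.a=2 C.b=0
A.a=2 C.a=2 C.b=2

outcome vector order: (A.a,C.a,C.b)
|PSO outcomes| = 8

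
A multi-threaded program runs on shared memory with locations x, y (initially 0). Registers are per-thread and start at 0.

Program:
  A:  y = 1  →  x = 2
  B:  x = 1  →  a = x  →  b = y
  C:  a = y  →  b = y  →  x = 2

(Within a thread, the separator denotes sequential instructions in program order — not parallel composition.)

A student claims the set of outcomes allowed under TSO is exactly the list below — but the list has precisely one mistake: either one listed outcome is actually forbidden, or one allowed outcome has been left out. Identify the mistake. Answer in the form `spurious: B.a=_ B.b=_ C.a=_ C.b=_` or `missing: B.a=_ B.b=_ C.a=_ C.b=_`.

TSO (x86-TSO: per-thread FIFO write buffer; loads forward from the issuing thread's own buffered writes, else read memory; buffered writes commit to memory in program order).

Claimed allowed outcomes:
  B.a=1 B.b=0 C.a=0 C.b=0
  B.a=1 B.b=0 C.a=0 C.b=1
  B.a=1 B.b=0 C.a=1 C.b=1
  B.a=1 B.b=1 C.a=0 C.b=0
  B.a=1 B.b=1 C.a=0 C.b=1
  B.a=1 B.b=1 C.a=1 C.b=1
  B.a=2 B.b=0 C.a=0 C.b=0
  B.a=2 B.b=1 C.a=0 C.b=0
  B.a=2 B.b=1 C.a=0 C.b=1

missing: B.a=2 B.b=1 C.a=1 C.b=1

outcome vector order: (B.a,B.b,C.a,C.b)
TSO: 10 outcomes — {1000 1001 1011 1100 1101 1111 2000 2100 2101 2111}
TSO∖claimed = {2111}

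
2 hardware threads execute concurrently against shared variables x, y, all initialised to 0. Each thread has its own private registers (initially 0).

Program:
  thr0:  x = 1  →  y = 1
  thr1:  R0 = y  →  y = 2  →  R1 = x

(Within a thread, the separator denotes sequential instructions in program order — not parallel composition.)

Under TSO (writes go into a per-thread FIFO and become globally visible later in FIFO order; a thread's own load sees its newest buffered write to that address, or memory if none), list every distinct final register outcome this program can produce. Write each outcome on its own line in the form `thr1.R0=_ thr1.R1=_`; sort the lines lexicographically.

thr1.R0=0 thr1.R1=0
thr1.R0=0 thr1.R1=1
thr1.R0=1 thr1.R1=1

outcome vector order: (thr1.R0,thr1.R1)
|TSO outcomes| = 3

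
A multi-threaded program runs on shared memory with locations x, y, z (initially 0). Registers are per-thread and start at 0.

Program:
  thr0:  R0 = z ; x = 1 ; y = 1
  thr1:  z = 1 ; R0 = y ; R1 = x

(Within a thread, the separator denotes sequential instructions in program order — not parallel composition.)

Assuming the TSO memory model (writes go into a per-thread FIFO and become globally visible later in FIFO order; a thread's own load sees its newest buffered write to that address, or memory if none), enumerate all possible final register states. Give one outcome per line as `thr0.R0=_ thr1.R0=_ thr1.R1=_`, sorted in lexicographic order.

outcome vector order: (thr0.R0,thr1.R0,thr1.R1)
|TSO outcomes| = 6

thr0.R0=0 thr1.R0=0 thr1.R1=0
thr0.R0=0 thr1.R0=0 thr1.R1=1
thr0.R0=0 thr1.R0=1 thr1.R1=1
thr0.R0=1 thr1.R0=0 thr1.R1=0
thr0.R0=1 thr1.R0=0 thr1.R1=1
thr0.R0=1 thr1.R0=1 thr1.R1=1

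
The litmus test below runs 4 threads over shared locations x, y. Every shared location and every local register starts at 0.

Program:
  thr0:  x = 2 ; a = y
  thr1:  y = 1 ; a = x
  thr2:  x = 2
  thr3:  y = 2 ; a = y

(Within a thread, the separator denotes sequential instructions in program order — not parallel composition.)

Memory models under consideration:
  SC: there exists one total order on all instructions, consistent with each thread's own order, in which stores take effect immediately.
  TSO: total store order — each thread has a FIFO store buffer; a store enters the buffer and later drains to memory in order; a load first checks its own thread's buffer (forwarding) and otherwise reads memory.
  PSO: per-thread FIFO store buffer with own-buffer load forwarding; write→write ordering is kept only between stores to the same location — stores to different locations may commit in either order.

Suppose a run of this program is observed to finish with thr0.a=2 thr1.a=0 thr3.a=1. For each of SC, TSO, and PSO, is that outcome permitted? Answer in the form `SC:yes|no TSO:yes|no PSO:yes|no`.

outcome vector order: (thr0.a,thr1.a,thr3.a)
under SC → (0,2,1); (0,2,2); (1,0,1); (1,0,2); (1,2,1); (1,2,2); (2,0,2); (2,2,1); (2,2,2)
under TSO → (0,0,1); (0,0,2); (0,2,1); (0,2,2); (1,0,1); (1,0,2); (1,2,1); (1,2,2); (2,0,1); (2,0,2); (2,2,1); (2,2,2)
under PSO → (0,0,1); (0,0,2); (0,2,1); (0,2,2); (1,0,1); (1,0,2); (1,2,1); (1,2,2); (2,0,1); (2,0,2); (2,2,1); (2,2,2)
target (2,0,1) ∈ {TSO,PSO}

SC:no TSO:yes PSO:yes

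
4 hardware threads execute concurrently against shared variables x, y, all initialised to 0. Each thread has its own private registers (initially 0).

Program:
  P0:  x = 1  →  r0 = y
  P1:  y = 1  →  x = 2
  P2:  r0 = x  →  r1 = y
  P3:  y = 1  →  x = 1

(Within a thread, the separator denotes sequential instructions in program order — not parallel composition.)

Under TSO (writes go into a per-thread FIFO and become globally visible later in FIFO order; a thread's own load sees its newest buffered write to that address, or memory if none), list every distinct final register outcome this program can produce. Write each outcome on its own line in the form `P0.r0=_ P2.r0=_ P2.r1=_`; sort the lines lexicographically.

P0.r0=0 P2.r0=0 P2.r1=0
P0.r0=0 P2.r0=0 P2.r1=1
P0.r0=0 P2.r0=1 P2.r1=0
P0.r0=0 P2.r0=1 P2.r1=1
P0.r0=0 P2.r0=2 P2.r1=1
P0.r0=1 P2.r0=0 P2.r1=0
P0.r0=1 P2.r0=0 P2.r1=1
P0.r0=1 P2.r0=1 P2.r1=0
P0.r0=1 P2.r0=1 P2.r1=1
P0.r0=1 P2.r0=2 P2.r1=1

outcome vector order: (P0.r0,P2.r0,P2.r1)
|TSO outcomes| = 10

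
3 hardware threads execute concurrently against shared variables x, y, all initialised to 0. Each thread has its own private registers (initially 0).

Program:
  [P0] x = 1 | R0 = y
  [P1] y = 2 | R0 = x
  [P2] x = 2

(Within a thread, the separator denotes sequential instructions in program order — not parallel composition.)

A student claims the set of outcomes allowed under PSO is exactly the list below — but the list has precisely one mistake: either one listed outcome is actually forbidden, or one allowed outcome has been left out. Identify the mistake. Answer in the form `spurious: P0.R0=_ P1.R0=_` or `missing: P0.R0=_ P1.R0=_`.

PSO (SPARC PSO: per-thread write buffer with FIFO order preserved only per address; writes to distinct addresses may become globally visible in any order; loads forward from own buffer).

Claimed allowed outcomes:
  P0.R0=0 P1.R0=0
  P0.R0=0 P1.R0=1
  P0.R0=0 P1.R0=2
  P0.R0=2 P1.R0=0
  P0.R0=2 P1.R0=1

missing: P0.R0=2 P1.R0=2

outcome vector order: (P0.R0,P1.R0)
[PSO] allowed = {(0,0); (0,1); (0,2); (2,0); (2,1); (2,2)}
PSO∖claimed = {(2,2)}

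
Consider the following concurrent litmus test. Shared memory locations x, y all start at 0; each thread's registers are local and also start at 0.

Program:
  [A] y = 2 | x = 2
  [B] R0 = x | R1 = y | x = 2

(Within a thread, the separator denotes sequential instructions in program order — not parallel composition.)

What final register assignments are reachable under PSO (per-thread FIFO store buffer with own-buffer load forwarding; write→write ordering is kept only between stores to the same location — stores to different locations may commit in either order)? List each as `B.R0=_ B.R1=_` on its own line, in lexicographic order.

B.R0=0 B.R1=0
B.R0=0 B.R1=2
B.R0=2 B.R1=0
B.R0=2 B.R1=2

outcome vector order: (B.R0,B.R1)
|PSO outcomes| = 4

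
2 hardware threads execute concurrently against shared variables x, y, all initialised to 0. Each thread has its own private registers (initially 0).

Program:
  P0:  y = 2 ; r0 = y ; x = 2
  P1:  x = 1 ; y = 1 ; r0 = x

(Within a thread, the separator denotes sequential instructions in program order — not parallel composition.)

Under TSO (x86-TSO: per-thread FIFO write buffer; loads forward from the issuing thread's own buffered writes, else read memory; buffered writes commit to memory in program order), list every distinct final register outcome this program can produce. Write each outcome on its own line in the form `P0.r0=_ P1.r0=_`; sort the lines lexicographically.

outcome vector order: (P0.r0,P1.r0)
|TSO outcomes| = 4

P0.r0=1 P1.r0=1
P0.r0=1 P1.r0=2
P0.r0=2 P1.r0=1
P0.r0=2 P1.r0=2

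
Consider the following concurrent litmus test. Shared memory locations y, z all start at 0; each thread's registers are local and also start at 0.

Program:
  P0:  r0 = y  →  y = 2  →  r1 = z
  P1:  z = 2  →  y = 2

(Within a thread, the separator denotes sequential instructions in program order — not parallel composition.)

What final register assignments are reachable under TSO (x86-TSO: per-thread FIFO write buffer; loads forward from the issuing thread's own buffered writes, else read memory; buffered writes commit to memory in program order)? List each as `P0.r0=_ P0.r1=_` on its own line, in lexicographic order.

outcome vector order: (P0.r0,P0.r1)
|TSO outcomes| = 3

P0.r0=0 P0.r1=0
P0.r0=0 P0.r1=2
P0.r0=2 P0.r1=2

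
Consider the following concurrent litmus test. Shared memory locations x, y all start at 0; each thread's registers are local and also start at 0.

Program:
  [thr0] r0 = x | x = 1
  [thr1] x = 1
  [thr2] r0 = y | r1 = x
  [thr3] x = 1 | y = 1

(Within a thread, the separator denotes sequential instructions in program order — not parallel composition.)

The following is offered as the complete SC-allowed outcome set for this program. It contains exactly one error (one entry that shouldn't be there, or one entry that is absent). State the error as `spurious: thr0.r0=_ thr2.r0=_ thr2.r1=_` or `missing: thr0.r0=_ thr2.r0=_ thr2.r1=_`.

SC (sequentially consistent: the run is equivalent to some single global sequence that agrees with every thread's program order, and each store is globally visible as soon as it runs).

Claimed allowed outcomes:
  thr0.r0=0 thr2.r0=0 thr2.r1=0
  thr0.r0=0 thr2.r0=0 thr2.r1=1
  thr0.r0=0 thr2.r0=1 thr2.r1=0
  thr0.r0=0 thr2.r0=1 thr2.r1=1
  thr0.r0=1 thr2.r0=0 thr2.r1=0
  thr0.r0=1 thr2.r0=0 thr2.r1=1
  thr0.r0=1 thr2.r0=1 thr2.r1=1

outcome vector order: (thr0.r0,thr2.r0,thr2.r1)
SC (6): <0 0 0> <0 0 1> <0 1 1> <1 0 0> <1 0 1> <1 1 1>
claimed∖SC = {<0 1 0>}

spurious: thr0.r0=0 thr2.r0=1 thr2.r1=0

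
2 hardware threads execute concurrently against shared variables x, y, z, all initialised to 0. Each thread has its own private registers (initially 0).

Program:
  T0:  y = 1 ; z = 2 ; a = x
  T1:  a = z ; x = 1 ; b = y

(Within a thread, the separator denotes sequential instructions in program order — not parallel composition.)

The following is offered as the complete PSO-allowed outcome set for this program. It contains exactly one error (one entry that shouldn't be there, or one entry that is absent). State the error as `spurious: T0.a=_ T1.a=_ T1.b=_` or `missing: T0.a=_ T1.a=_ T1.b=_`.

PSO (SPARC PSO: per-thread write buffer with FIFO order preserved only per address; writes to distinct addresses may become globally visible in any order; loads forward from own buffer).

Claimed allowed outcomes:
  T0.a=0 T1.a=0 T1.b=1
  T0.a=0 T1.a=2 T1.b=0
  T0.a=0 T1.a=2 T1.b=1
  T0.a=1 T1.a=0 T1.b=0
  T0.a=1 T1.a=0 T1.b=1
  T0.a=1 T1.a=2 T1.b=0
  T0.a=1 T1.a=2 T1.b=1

outcome vector order: (T0.a,T1.a,T1.b)
PSO (8): <0 0 0>, <0 0 1>, <0 2 0>, <0 2 1>, <1 0 0>, <1 0 1>, <1 2 0>, <1 2 1>
PSO∖claimed = {<0 0 0>}

missing: T0.a=0 T1.a=0 T1.b=0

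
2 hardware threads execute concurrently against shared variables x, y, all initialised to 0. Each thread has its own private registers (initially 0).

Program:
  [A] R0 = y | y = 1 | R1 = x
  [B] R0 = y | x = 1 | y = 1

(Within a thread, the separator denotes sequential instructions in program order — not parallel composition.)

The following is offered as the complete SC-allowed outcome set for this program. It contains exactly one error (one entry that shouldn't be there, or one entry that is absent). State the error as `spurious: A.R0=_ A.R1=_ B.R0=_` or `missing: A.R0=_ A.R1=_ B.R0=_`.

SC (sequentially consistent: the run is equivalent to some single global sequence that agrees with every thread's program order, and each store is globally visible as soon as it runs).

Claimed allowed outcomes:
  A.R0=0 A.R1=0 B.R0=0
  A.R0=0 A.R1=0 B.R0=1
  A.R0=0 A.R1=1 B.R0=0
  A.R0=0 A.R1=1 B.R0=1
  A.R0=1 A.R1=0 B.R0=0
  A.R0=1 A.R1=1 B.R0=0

outcome vector order: (A.R0,A.R1,B.R0)
SC: 5 outcomes — {0/0/0, 0/0/1, 0/1/0, 0/1/1, 1/1/0}
claimed∖SC = {1/0/0}

spurious: A.R0=1 A.R1=0 B.R0=0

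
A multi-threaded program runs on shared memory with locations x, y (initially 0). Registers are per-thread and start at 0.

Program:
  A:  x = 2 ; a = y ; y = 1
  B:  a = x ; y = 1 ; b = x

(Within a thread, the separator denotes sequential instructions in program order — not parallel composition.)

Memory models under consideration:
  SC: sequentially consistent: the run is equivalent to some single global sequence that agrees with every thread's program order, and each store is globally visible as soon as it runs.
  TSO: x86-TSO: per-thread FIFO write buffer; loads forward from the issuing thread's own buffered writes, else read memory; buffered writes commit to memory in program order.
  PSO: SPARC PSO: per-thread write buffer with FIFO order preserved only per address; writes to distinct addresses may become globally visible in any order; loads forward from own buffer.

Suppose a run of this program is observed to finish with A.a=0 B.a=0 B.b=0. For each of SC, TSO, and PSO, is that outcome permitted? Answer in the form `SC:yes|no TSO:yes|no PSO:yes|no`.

SC:no TSO:yes PSO:yes

outcome vector order: (A.a,B.a,B.b)
under SC → 0/0/2, 0/2/2, 1/0/0, 1/0/2, 1/2/2
under TSO → 0/0/0, 0/0/2, 0/2/2, 1/0/0, 1/0/2, 1/2/2
under PSO → 0/0/0, 0/0/2, 0/2/2, 1/0/0, 1/0/2, 1/2/2
target 0/0/0 ∈ {TSO,PSO}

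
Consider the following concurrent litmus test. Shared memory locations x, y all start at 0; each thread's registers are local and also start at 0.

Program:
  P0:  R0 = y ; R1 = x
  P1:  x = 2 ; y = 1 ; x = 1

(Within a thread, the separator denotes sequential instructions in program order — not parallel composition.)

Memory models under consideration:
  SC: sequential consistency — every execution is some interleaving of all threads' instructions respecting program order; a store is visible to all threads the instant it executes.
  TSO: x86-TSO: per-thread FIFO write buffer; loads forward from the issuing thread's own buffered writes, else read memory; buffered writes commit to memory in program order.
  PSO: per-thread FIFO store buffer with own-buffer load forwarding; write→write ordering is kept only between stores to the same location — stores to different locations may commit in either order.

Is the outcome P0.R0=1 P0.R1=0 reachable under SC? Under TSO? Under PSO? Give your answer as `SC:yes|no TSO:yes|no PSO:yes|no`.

outcome vector order: (P0.R0,P0.R1)
[SC] allowed = {0/0 0/1 0/2 1/1 1/2}
[TSO] allowed = {0/0 0/1 0/2 1/1 1/2}
[PSO] allowed = {0/0 0/1 0/2 1/0 1/1 1/2}
target 1/0 ∈ {PSO}

SC:no TSO:no PSO:yes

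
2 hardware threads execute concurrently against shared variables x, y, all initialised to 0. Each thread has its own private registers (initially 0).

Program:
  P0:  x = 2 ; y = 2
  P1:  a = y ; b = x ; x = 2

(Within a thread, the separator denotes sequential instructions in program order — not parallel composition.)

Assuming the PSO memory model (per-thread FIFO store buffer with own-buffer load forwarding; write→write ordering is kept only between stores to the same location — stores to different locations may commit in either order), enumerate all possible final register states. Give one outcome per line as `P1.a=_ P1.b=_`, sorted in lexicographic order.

outcome vector order: (P1.a,P1.b)
|PSO outcomes| = 4

P1.a=0 P1.b=0
P1.a=0 P1.b=2
P1.a=2 P1.b=0
P1.a=2 P1.b=2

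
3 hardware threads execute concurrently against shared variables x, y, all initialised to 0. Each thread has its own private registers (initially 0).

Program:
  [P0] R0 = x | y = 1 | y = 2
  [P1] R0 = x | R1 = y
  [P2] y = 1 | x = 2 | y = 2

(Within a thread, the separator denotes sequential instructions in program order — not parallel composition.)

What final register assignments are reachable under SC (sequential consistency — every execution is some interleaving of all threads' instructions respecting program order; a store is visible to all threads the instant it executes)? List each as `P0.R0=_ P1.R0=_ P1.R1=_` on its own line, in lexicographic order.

P0.R0=0 P1.R0=0 P1.R1=0
P0.R0=0 P1.R0=0 P1.R1=1
P0.R0=0 P1.R0=0 P1.R1=2
P0.R0=0 P1.R0=2 P1.R1=1
P0.R0=0 P1.R0=2 P1.R1=2
P0.R0=2 P1.R0=0 P1.R1=0
P0.R0=2 P1.R0=0 P1.R1=1
P0.R0=2 P1.R0=0 P1.R1=2
P0.R0=2 P1.R0=2 P1.R1=1
P0.R0=2 P1.R0=2 P1.R1=2

outcome vector order: (P0.R0,P1.R0,P1.R1)
|SC outcomes| = 10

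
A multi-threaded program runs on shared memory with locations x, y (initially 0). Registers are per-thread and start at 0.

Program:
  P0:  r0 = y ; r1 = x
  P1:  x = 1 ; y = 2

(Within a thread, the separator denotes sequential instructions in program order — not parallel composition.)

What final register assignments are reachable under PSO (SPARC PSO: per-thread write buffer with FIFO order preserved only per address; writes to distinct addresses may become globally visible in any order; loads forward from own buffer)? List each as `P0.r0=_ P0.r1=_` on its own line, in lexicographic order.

outcome vector order: (P0.r0,P0.r1)
|PSO outcomes| = 4

P0.r0=0 P0.r1=0
P0.r0=0 P0.r1=1
P0.r0=2 P0.r1=0
P0.r0=2 P0.r1=1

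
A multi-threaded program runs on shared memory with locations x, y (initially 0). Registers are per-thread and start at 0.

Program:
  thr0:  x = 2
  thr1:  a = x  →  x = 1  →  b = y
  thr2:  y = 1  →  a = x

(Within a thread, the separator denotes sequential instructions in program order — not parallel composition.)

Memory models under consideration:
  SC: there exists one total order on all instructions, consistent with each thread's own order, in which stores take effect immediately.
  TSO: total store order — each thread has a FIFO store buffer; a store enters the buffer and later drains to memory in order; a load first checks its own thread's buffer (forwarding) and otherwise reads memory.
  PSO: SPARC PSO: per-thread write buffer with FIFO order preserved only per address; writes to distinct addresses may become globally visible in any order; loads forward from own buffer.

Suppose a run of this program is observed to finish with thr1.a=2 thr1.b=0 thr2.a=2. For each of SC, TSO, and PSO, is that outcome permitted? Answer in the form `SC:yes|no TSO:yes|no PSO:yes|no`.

outcome vector order: (thr1.a,thr1.b,thr2.a)
under SC → (0,0,1), (0,0,2), (0,1,0), (0,1,1), (0,1,2), (2,0,1), (2,1,0), (2,1,1), (2,1,2)
under TSO → (0,0,0), (0,0,1), (0,0,2), (0,1,0), (0,1,1), (0,1,2), (2,0,0), (2,0,1), (2,0,2), (2,1,0), (2,1,1), (2,1,2)
under PSO → (0,0,0), (0,0,1), (0,0,2), (0,1,0), (0,1,1), (0,1,2), (2,0,0), (2,0,1), (2,0,2), (2,1,0), (2,1,1), (2,1,2)
target (2,0,2) ∈ {TSO,PSO}

SC:no TSO:yes PSO:yes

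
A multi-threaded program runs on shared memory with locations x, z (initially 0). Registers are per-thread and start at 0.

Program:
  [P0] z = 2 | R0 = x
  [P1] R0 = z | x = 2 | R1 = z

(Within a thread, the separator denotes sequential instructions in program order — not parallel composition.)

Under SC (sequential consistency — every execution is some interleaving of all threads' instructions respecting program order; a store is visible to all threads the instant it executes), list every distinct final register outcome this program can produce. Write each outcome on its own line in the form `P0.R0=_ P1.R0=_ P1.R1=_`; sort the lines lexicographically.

outcome vector order: (P0.R0,P1.R0,P1.R1)
|SC outcomes| = 5

P0.R0=0 P1.R0=0 P1.R1=2
P0.R0=0 P1.R0=2 P1.R1=2
P0.R0=2 P1.R0=0 P1.R1=0
P0.R0=2 P1.R0=0 P1.R1=2
P0.R0=2 P1.R0=2 P1.R1=2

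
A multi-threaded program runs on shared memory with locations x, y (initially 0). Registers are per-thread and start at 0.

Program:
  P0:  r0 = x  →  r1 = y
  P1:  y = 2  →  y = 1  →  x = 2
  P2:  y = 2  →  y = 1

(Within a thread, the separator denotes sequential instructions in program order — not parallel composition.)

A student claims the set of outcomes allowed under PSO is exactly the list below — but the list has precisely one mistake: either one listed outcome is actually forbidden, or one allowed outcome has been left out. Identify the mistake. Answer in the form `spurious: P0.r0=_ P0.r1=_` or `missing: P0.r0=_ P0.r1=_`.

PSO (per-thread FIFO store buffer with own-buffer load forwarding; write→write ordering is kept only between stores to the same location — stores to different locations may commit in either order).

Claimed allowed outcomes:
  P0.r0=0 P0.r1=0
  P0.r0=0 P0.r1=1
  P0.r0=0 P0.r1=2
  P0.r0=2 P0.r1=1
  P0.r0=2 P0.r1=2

missing: P0.r0=2 P0.r1=0

outcome vector order: (P0.r0,P0.r1)
PSO: 6 outcomes — {00 01 02 20 21 22}
PSO∖claimed = {20}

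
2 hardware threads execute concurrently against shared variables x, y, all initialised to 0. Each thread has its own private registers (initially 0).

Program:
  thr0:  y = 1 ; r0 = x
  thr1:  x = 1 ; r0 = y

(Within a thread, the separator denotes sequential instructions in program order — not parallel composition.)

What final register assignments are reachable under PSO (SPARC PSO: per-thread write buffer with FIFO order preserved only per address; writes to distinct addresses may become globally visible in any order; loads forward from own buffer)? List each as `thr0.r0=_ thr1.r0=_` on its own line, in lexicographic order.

outcome vector order: (thr0.r0,thr1.r0)
|PSO outcomes| = 4

thr0.r0=0 thr1.r0=0
thr0.r0=0 thr1.r0=1
thr0.r0=1 thr1.r0=0
thr0.r0=1 thr1.r0=1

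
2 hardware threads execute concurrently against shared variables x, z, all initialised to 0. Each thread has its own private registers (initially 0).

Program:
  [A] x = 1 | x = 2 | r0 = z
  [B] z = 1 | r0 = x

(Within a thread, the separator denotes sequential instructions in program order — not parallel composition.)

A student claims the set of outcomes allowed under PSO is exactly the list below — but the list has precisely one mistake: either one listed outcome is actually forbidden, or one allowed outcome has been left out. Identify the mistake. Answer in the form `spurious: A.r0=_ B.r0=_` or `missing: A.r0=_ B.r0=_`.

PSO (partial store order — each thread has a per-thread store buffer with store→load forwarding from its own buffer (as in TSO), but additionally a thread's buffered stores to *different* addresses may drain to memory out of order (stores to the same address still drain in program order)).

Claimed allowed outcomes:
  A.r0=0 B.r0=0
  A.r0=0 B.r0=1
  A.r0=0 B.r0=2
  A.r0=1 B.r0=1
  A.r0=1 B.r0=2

outcome vector order: (A.r0,B.r0)
[PSO] allowed = {<0 0>; <0 1>; <0 2>; <1 0>; <1 1>; <1 2>}
PSO∖claimed = {<1 0>}

missing: A.r0=1 B.r0=0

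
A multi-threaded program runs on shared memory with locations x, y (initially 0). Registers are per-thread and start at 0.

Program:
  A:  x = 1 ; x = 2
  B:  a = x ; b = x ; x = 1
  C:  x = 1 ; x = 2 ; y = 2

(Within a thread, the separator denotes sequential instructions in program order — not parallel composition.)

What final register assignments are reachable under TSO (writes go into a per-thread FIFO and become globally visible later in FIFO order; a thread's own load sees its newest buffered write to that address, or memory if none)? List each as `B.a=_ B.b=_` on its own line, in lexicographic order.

B.a=0 B.b=0
B.a=0 B.b=1
B.a=0 B.b=2
B.a=1 B.b=1
B.a=1 B.b=2
B.a=2 B.b=1
B.a=2 B.b=2

outcome vector order: (B.a,B.b)
|TSO outcomes| = 7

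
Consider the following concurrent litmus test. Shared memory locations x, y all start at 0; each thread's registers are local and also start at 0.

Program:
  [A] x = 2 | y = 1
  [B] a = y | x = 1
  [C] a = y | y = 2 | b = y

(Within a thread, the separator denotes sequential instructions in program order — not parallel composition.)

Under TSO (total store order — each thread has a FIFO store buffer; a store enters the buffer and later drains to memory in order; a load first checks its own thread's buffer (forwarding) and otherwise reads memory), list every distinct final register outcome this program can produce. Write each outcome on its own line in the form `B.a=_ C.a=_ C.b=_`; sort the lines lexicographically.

outcome vector order: (B.a,C.a,C.b)
|TSO outcomes| = 9

B.a=0 C.a=0 C.b=1
B.a=0 C.a=0 C.b=2
B.a=0 C.a=1 C.b=2
B.a=1 C.a=0 C.b=1
B.a=1 C.a=0 C.b=2
B.a=1 C.a=1 C.b=2
B.a=2 C.a=0 C.b=1
B.a=2 C.a=0 C.b=2
B.a=2 C.a=1 C.b=2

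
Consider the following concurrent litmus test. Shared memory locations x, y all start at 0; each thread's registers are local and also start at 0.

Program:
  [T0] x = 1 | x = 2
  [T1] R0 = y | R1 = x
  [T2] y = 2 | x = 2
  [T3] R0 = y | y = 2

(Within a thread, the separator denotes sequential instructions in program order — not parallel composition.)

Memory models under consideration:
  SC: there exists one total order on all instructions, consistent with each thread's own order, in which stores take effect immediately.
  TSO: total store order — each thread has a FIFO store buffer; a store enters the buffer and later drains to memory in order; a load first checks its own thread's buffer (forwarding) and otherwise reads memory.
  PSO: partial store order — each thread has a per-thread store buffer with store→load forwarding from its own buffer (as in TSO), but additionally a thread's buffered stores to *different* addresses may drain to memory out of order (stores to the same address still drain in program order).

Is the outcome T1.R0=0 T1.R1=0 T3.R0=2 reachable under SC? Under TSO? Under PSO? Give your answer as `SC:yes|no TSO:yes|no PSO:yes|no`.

outcome vector order: (T1.R0,T1.R1,T3.R0)
under SC → (0,0,0), (0,0,2), (0,1,0), (0,1,2), (0,2,0), (0,2,2), (2,0,0), (2,0,2), (2,1,0), (2,1,2), (2,2,0), (2,2,2)
under TSO → (0,0,0), (0,0,2), (0,1,0), (0,1,2), (0,2,0), (0,2,2), (2,0,0), (2,0,2), (2,1,0), (2,1,2), (2,2,0), (2,2,2)
under PSO → (0,0,0), (0,0,2), (0,1,0), (0,1,2), (0,2,0), (0,2,2), (2,0,0), (2,0,2), (2,1,0), (2,1,2), (2,2,0), (2,2,2)
target (0,0,2) ∈ {SC,TSO,PSO}

SC:yes TSO:yes PSO:yes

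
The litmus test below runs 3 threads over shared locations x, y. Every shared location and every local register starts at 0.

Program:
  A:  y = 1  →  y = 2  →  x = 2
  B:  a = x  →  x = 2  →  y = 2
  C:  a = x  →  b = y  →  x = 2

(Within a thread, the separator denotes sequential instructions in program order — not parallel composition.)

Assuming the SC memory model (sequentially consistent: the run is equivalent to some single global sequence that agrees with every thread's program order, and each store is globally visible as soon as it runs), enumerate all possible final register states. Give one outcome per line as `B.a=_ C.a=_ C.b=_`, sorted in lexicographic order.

B.a=0 C.a=0 C.b=0
B.a=0 C.a=0 C.b=1
B.a=0 C.a=0 C.b=2
B.a=0 C.a=2 C.b=0
B.a=0 C.a=2 C.b=1
B.a=0 C.a=2 C.b=2
B.a=2 C.a=0 C.b=0
B.a=2 C.a=0 C.b=1
B.a=2 C.a=0 C.b=2
B.a=2 C.a=2 C.b=2

outcome vector order: (B.a,C.a,C.b)
|SC outcomes| = 10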